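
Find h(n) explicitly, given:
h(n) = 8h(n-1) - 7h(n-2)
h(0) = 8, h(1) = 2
Characteristic equation: x² - 8x + 7 = 0, which factors as (x - (1))(x - (7)) = 0.
Roots r₁ = 1, r₂ = 7 (distinct).
General solution: h(n) = A·(1)^n + B·(7)^n.
From h(0) = 8: A + B = 8.
From h(1) = 2: A + 7B = 2.
Solving: A = 9, B = -1.
So h(n) = 9 - 7^{n}.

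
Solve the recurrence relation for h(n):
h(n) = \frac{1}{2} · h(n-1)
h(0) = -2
Pure geometric recurrence with ratio \frac{1}{2}.
By induction h(n) = h(0) · (\frac{1}{2})^n = - 2 \cdot 2^{- n}.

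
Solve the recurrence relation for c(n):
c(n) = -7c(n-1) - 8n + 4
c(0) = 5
First-order linear with linear forcing.
Homogeneous solution: c_h(n) = A·(-7)^n.
Try particular c_p(n) = pn + q. Substituting:
  pn + q = -7(p(n-1) + q) - 8n + 4.
Matching the n-coefficient: p = -7p - 8 ⇒ p = -1.
Matching constants: q = 7p - 7q + 4 ⇒ q = - \frac{3}{8}.
General: c(n) = A·(-7)^n - n - \frac{3}{8}.
Apply c(0) = 5: A - \frac{3}{8} = 5 ⇒ A = \frac{43}{8}.
So c(n) = \frac{43 \left(-7\right)^{n}}{8} - n - \frac{3}{8}.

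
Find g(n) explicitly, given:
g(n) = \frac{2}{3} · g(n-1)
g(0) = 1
Pure geometric recurrence with ratio \frac{2}{3}.
By induction g(n) = g(0) · (\frac{2}{3})^n = \left(\frac{2}{3}\right)^{n}.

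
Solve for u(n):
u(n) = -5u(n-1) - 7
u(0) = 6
First-order linear non-homogeneous.
Homogeneous solution: u_h(n) = A·(-5)^n.
Try constant particular solution u_p = K: K = -5K - 7 ⇒ K = - \frac{7}{6}.
General: u(n) = A·(-5)^n - \frac{7}{6}.
Apply u(0) = 6: A - \frac{7}{6} = 6 ⇒ A = \frac{43}{6}.
So u(n) = \frac{43 \left(-5\right)^{n}}{6} - \frac{7}{6}.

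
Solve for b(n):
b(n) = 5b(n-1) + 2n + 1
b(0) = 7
First-order linear with linear forcing.
Homogeneous solution: b_h(n) = A·(5)^n.
Try particular b_p(n) = pn + q. Substituting:
  pn + q = 5(p(n-1) + q) + 2n + 1.
Matching the n-coefficient: p = 5p + 2 ⇒ p = - \frac{1}{2}.
Matching constants: q = -5p + 5q + 1 ⇒ q = - \frac{7}{8}.
General: b(n) = A·(5)^n - \frac{n}{2} - \frac{7}{8}.
Apply b(0) = 7: A - \frac{7}{8} = 7 ⇒ A = \frac{63}{8}.
So b(n) = \frac{63 \cdot 5^{n}}{8} - \frac{n}{2} - \frac{7}{8}.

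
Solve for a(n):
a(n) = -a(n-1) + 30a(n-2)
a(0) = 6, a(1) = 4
Characteristic equation: x² + x - 30 = 0, which factors as (x - (-6))(x - (5)) = 0.
Roots r₁ = -6, r₂ = 5 (distinct).
General solution: a(n) = A·(-6)^n + B·(5)^n.
From a(0) = 6: A + B = 6.
From a(1) = 4: -6A + 5B = 4.
Solving: A = \frac{26}{11}, B = \frac{40}{11}.
So a(n) = \frac{26 \left(-6\right)^{n}}{11} + \frac{40 \cdot 5^{n}}{11}.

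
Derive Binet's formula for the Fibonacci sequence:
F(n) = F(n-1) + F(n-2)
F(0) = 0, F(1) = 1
This is the Fibonacci sequence.
Characteristic equation: x² - x - 1 = 0; roots r₁ = \frac{1}{2} + \frac{\sqrt{5}}{2}, r₂ = \frac{1}{2} - \frac{\sqrt{5}}{2}.
General: F(n) = A·r₁^n + B·r₂^n. Solving with F(0)=0, F(1)=1 gives A = \frac{\sqrt{5}}{5}, B = - \frac{\sqrt{5}}{5}.
So F(n) = \frac{2^{- n} \sqrt{5} \left(- \left(1 - \sqrt{5}\right)^{n} + \left(1 + \sqrt{5}\right)^{n}\right)}{5}.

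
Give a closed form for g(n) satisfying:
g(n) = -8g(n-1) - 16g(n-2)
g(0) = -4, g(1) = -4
Characteristic equation: x² + 8x + 16 = 0, which is (x - (-4))².
Repeated root r = -4.
General solution: g(n) = (A + Bn)·(-4)^n.
From g(0) = -4: A = -4.
From g(1) = -4: (A + B)·(-4) = -4 ⇒ B = 5.
So g(n) = \left(5 n - 4\right) \cdot (-4)^n.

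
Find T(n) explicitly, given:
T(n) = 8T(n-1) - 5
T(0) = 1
First-order linear non-homogeneous.
Homogeneous solution: T_h(n) = A·(8)^n.
Try constant particular solution T_p = K: K = 8K - 5 ⇒ K = \frac{5}{7}.
General: T(n) = A·(8)^n + \frac{5}{7}.
Apply T(0) = 1: A + \frac{5}{7} = 1 ⇒ A = \frac{2}{7}.
So T(n) = \frac{2 \cdot 8^{n}}{7} + \frac{5}{7}.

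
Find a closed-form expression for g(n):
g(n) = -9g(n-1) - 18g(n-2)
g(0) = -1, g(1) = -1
Characteristic equation: x² + 9x + 18 = 0, which factors as (x - (-6))(x - (-3)) = 0.
Roots r₁ = -6, r₂ = -3 (distinct).
General solution: g(n) = A·(-6)^n + B·(-3)^n.
From g(0) = -1: A + B = -1.
From g(1) = -1: -6A - 3B = -1.
Solving: A = \frac{4}{3}, B = - \frac{7}{3}.
So g(n) = - \frac{7 \left(-3\right)^{n}}{3} + \frac{4 \left(-6\right)^{n}}{3}.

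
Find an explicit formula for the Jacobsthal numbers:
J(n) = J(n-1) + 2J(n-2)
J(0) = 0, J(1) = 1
This is the Jacobsthal sequence.
Characteristic equation: x² - x - 2 = 0; roots r₁ = 2, r₂ = -1.
General: J(n) = A·r₁^n + B·r₂^n. Solving with J(0)=0, J(1)=1 gives A = \frac{1}{3}, B = - \frac{1}{3}.
So J(n) = - \frac{\left(-1\right)^{n}}{3} + \frac{2^{n}}{3}.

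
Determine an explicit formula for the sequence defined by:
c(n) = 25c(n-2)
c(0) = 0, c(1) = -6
Characteristic equation: x² - 25 = 0, which factors as (x - (5))(x - (-5)) = 0.
Roots r₁ = 5, r₂ = -5 (distinct).
General solution: c(n) = A·(5)^n + B·(-5)^n.
From c(0) = 0: A + B = 0.
From c(1) = -6: 5A - 5B = -6.
Solving: A = - \frac{3}{5}, B = \frac{3}{5}.
So c(n) = \frac{3 \left(-5\right)^{n}}{5} - \frac{3 \cdot 5^{n}}{5}.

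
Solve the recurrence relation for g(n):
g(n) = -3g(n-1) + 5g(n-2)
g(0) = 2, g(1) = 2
Characteristic equation: x² + 3x - 5 = 0.
Discriminant Δ = (-3)² + 4·(5) = 29.
Roots r₁,₂ = (-3 ± √29)/2, so r₁ = - \frac{3}{2} + \frac{\sqrt{29}}{2}, r₂ = - \frac{\sqrt{29}}{2} - \frac{3}{2}.
General solution: g(n) = A·r₁^n + B·r₂^n.
From the initial conditions, A + B = 2 and r₁A + r₂B = 2.
Since r₁ - r₂ = √29: A = (2 - (2)r₂)/√29 = \frac{5 \sqrt{29}}{29} + 1, and B = 2 - A = 1 - \frac{5 \sqrt{29}}{29}.
So g(n) = \left(\frac{5 \sqrt{29}}{29} + 1\right)\left(- \frac{3}{2} + \frac{\sqrt{29}}{2}\right)^n + \left(1 - \frac{5 \sqrt{29}}{29}\right)\left(- \frac{\sqrt{29}}{2} - \frac{3}{2}\right)^n.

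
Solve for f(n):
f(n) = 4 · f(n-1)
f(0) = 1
Pure geometric recurrence with ratio 4.
By induction f(n) = f(0) · (4)^n = 4^{n}.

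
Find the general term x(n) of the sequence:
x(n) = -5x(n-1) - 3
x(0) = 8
First-order linear non-homogeneous.
Homogeneous solution: x_h(n) = A·(-5)^n.
Try constant particular solution x_p = K: K = -5K - 3 ⇒ K = - \frac{1}{2}.
General: x(n) = A·(-5)^n - \frac{1}{2}.
Apply x(0) = 8: A - \frac{1}{2} = 8 ⇒ A = \frac{17}{2}.
So x(n) = \frac{17 \left(-5\right)^{n}}{2} - \frac{1}{2}.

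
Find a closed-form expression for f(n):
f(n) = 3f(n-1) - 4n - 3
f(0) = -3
First-order linear with linear forcing.
Homogeneous solution: f_h(n) = A·(3)^n.
Try particular f_p(n) = pn + q. Substituting:
  pn + q = 3(p(n-1) + q) - 4n - 3.
Matching the n-coefficient: p = 3p - 4 ⇒ p = 2.
Matching constants: q = -3p + 3q - 3 ⇒ q = \frac{9}{2}.
General: f(n) = A·(3)^n + 2 n + \frac{9}{2}.
Apply f(0) = -3: A + \frac{9}{2} = -3 ⇒ A = - \frac{15}{2}.
So f(n) = - \frac{15 \cdot 3^{n}}{2} + 2 n + \frac{9}{2}.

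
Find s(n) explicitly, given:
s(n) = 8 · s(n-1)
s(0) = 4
Pure geometric recurrence with ratio 8.
By induction s(n) = s(0) · (8)^n = 4 \cdot 8^{n}.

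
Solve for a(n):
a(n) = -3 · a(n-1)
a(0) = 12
Pure geometric recurrence with ratio -3.
By induction a(n) = a(0) · (-3)^n = 12 \left(-3\right)^{n}.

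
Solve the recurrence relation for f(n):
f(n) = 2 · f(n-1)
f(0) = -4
Pure geometric recurrence with ratio 2.
By induction f(n) = f(0) · (2)^n = - 4 \cdot 2^{n}.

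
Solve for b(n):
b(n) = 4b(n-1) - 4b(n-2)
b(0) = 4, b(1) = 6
Characteristic equation: x² - 4x + 4 = 0, which is (x - (2))².
Repeated root r = 2.
General solution: b(n) = (A + Bn)·(2)^n.
From b(0) = 4: A = 4.
From b(1) = 6: (A + B)·(2) = 6 ⇒ B = -1.
So b(n) = \left(4 - n\right) \cdot (2)^n.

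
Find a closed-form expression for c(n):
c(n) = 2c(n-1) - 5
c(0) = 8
First-order linear non-homogeneous.
Homogeneous solution: c_h(n) = A·(2)^n.
Try constant particular solution c_p = K: K = 2K - 5 ⇒ K = 5.
General: c(n) = A·(2)^n + 5.
Apply c(0) = 8: A + 5 = 8 ⇒ A = 3.
So c(n) = 3 \cdot 2^{n} + 5.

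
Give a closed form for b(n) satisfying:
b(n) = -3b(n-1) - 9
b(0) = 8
First-order linear non-homogeneous.
Homogeneous solution: b_h(n) = A·(-3)^n.
Try constant particular solution b_p = K: K = -3K - 9 ⇒ K = - \frac{9}{4}.
General: b(n) = A·(-3)^n - \frac{9}{4}.
Apply b(0) = 8: A - \frac{9}{4} = 8 ⇒ A = \frac{41}{4}.
So b(n) = \frac{41 \left(-3\right)^{n}}{4} - \frac{9}{4}.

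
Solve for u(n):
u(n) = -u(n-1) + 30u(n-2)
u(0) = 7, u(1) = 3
Characteristic equation: x² + x - 30 = 0, which factors as (x - (5))(x - (-6)) = 0.
Roots r₁ = 5, r₂ = -6 (distinct).
General solution: u(n) = A·(5)^n + B·(-6)^n.
From u(0) = 7: A + B = 7.
From u(1) = 3: 5A - 6B = 3.
Solving: A = \frac{45}{11}, B = \frac{32}{11}.
So u(n) = \frac{32 \left(-6\right)^{n}}{11} + \frac{45 \cdot 5^{n}}{11}.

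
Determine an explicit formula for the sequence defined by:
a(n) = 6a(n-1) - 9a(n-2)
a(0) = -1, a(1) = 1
Characteristic equation: x² - 6x + 9 = 0, which is (x - (3))².
Repeated root r = 3.
General solution: a(n) = (A + Bn)·(3)^n.
From a(0) = -1: A = -1.
From a(1) = 1: (A + B)·(3) = 1 ⇒ B = \frac{4}{3}.
So a(n) = \left(\frac{4 n}{3} - 1\right) \cdot (3)^n.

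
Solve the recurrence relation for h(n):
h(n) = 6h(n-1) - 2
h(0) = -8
First-order linear non-homogeneous.
Homogeneous solution: h_h(n) = A·(6)^n.
Try constant particular solution h_p = K: K = 6K - 2 ⇒ K = \frac{2}{5}.
General: h(n) = A·(6)^n + \frac{2}{5}.
Apply h(0) = -8: A + \frac{2}{5} = -8 ⇒ A = - \frac{42}{5}.
So h(n) = \frac{2}{5} - \frac{42 \cdot 6^{n}}{5}.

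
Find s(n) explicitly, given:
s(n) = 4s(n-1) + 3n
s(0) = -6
First-order linear with linear forcing.
Homogeneous solution: s_h(n) = A·(4)^n.
Try particular s_p(n) = pn + q. Substituting:
  pn + q = 4(p(n-1) + q) + 3n.
Matching the n-coefficient: p = 4p + 3 ⇒ p = -1.
Matching constants: q = -4p + 4q ⇒ q = - \frac{4}{3}.
General: s(n) = A·(4)^n - n - \frac{4}{3}.
Apply s(0) = -6: A - \frac{4}{3} = -6 ⇒ A = - \frac{14}{3}.
So s(n) = - \frac{14 \cdot 4^{n}}{3} - n - \frac{4}{3}.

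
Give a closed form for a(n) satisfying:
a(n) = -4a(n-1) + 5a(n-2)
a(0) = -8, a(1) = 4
Characteristic equation: x² + 4x - 5 = 0, which factors as (x - (-5))(x - (1)) = 0.
Roots r₁ = -5, r₂ = 1 (distinct).
General solution: a(n) = A·(-5)^n + B·(1)^n.
From a(0) = -8: A + B = -8.
From a(1) = 4: -5A + B = 4.
Solving: A = -2, B = -6.
So a(n) = - 2 \left(-5\right)^{n} - 6.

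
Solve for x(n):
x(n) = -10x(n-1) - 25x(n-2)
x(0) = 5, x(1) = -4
Characteristic equation: x² + 10x + 25 = 0, which is (x - (-5))².
Repeated root r = -5.
General solution: x(n) = (A + Bn)·(-5)^n.
From x(0) = 5: A = 5.
From x(1) = -4: (A + B)·(-5) = -4 ⇒ B = - \frac{21}{5}.
So x(n) = \left(5 - \frac{21 n}{5}\right) \cdot (-5)^n.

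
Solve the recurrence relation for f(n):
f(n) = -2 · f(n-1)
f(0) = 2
Pure geometric recurrence with ratio -2.
By induction f(n) = f(0) · (-2)^n = 2 \left(-2\right)^{n}.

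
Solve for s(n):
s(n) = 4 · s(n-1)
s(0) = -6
Pure geometric recurrence with ratio 4.
By induction s(n) = s(0) · (4)^n = - 6 \cdot 4^{n}.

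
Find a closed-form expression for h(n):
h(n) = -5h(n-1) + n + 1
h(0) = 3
First-order linear with linear forcing.
Homogeneous solution: h_h(n) = A·(-5)^n.
Try particular h_p(n) = pn + q. Substituting:
  pn + q = -5(p(n-1) + q) + n + 1.
Matching the n-coefficient: p = -5p + 1 ⇒ p = \frac{1}{6}.
Matching constants: q = 5p - 5q + 1 ⇒ q = \frac{11}{36}.
General: h(n) = A·(-5)^n + \frac{n}{6} + \frac{11}{36}.
Apply h(0) = 3: A + \frac{11}{36} = 3 ⇒ A = \frac{97}{36}.
So h(n) = \frac{97 \left(-5\right)^{n}}{36} + \frac{n}{6} + \frac{11}{36}.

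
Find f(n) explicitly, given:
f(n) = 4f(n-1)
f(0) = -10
This is a homogeneous first-order recurrence with ratio 4.
By induction f(n) = f(0) · (4)^n = - 10 \cdot 4^{n}.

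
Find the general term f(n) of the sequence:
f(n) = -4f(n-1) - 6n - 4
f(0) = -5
First-order linear with linear forcing.
Homogeneous solution: f_h(n) = A·(-4)^n.
Try particular f_p(n) = pn + q. Substituting:
  pn + q = -4(p(n-1) + q) - 6n - 4.
Matching the n-coefficient: p = -4p - 6 ⇒ p = - \frac{6}{5}.
Matching constants: q = 4p - 4q - 4 ⇒ q = - \frac{44}{25}.
General: f(n) = A·(-4)^n - \frac{6 n}{5} - \frac{44}{25}.
Apply f(0) = -5: A - \frac{44}{25} = -5 ⇒ A = - \frac{81}{25}.
So f(n) = - \frac{81 \left(-4\right)^{n}}{25} - \frac{6 n}{5} - \frac{44}{25}.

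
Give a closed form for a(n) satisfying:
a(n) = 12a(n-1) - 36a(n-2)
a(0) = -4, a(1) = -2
Characteristic equation: x² - 12x + 36 = 0, which is (x - (6))².
Repeated root r = 6.
General solution: a(n) = (A + Bn)·(6)^n.
From a(0) = -4: A = -4.
From a(1) = -2: (A + B)·(6) = -2 ⇒ B = \frac{11}{3}.
So a(n) = \left(\frac{11 n}{3} - 4\right) \cdot (6)^n.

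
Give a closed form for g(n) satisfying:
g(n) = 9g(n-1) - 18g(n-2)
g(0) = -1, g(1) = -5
Characteristic equation: x² - 9x + 18 = 0, which factors as (x - (3))(x - (6)) = 0.
Roots r₁ = 3, r₂ = 6 (distinct).
General solution: g(n) = A·(3)^n + B·(6)^n.
From g(0) = -1: A + B = -1.
From g(1) = -5: 3A + 6B = -5.
Solving: A = - \frac{1}{3}, B = - \frac{2}{3}.
So g(n) = - \frac{3^{n}}{3} - \frac{2 \cdot 6^{n}}{3}.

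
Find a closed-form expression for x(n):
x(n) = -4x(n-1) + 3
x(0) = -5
First-order linear non-homogeneous.
Homogeneous solution: x_h(n) = A·(-4)^n.
Try constant particular solution x_p = K: K = -4K + 3 ⇒ K = \frac{3}{5}.
General: x(n) = A·(-4)^n + \frac{3}{5}.
Apply x(0) = -5: A + \frac{3}{5} = -5 ⇒ A = - \frac{28}{5}.
So x(n) = \frac{3}{5} - \frac{28 \left(-4\right)^{n}}{5}.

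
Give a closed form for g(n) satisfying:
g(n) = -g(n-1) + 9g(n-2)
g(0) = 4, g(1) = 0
Characteristic equation: x² + x - 9 = 0.
Discriminant Δ = (-1)² + 4·(9) = 37.
Roots r₁,₂ = (-1 ± √37)/2, so r₁ = - \frac{1}{2} + \frac{\sqrt{37}}{2}, r₂ = - \frac{\sqrt{37}}{2} - \frac{1}{2}.
General solution: g(n) = A·r₁^n + B·r₂^n.
From the initial conditions, A + B = 4 and r₁A + r₂B = 0.
Since r₁ - r₂ = √37: A = (0 - (4)r₂)/√37 = \frac{2 \sqrt{37}}{37} + 2, and B = 4 - A = 2 - \frac{2 \sqrt{37}}{37}.
So g(n) = \left(\frac{2 \sqrt{37}}{37} + 2\right)\left(- \frac{1}{2} + \frac{\sqrt{37}}{2}\right)^n + \left(2 - \frac{2 \sqrt{37}}{37}\right)\left(- \frac{\sqrt{37}}{2} - \frac{1}{2}\right)^n.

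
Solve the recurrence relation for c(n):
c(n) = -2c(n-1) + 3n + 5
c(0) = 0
First-order linear with linear forcing.
Homogeneous solution: c_h(n) = A·(-2)^n.
Try particular c_p(n) = pn + q. Substituting:
  pn + q = -2(p(n-1) + q) + 3n + 5.
Matching the n-coefficient: p = -2p + 3 ⇒ p = 1.
Matching constants: q = 2p - 2q + 5 ⇒ q = \frac{7}{3}.
General: c(n) = A·(-2)^n + n + \frac{7}{3}.
Apply c(0) = 0: A + \frac{7}{3} = 0 ⇒ A = - \frac{7}{3}.
So c(n) = - \frac{7 \left(-2\right)^{n}}{3} + n + \frac{7}{3}.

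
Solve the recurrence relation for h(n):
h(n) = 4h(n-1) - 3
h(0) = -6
First-order linear non-homogeneous.
Homogeneous solution: h_h(n) = A·(4)^n.
Try constant particular solution h_p = K: K = 4K - 3 ⇒ K = 1.
General: h(n) = A·(4)^n + 1.
Apply h(0) = -6: A + 1 = -6 ⇒ A = -7.
So h(n) = 1 - 7 \cdot 4^{n}.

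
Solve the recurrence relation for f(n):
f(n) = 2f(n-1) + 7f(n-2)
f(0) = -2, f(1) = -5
Characteristic equation: x² - 2x - 7 = 0.
Discriminant Δ = (2)² + 4·(7) = 32.
Roots r₁,₂ = (2 ± √32)/2, so r₁ = 1 + 2 \sqrt{2}, r₂ = 1 - 2 \sqrt{2}.
General solution: f(n) = A·r₁^n + B·r₂^n.
From the initial conditions, A + B = -2 and r₁A + r₂B = -5.
Since r₁ - r₂ = √32: A = (-5 - (-2)r₂)/√32 = -1 - \frac{3 \sqrt{2}}{8}, and B = -2 - A = -1 + \frac{3 \sqrt{2}}{8}.
So f(n) = \left(-1 - \frac{3 \sqrt{2}}{8}\right)\left(1 + 2 \sqrt{2}\right)^n + \left(-1 + \frac{3 \sqrt{2}}{8}\right)\left(1 - 2 \sqrt{2}\right)^n.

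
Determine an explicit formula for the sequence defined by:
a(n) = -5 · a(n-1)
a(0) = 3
Pure geometric recurrence with ratio -5.
By induction a(n) = a(0) · (-5)^n = 3 \left(-5\right)^{n}.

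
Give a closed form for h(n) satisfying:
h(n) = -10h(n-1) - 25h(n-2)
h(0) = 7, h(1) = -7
Characteristic equation: x² + 10x + 25 = 0, which is (x - (-5))².
Repeated root r = -5.
General solution: h(n) = (A + Bn)·(-5)^n.
From h(0) = 7: A = 7.
From h(1) = -7: (A + B)·(-5) = -7 ⇒ B = - \frac{28}{5}.
So h(n) = \left(7 - \frac{28 n}{5}\right) \cdot (-5)^n.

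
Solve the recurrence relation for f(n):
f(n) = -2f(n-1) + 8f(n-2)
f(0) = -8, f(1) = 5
Characteristic equation: x² + 2x - 8 = 0, which factors as (x - (2))(x - (-4)) = 0.
Roots r₁ = 2, r₂ = -4 (distinct).
General solution: f(n) = A·(2)^n + B·(-4)^n.
From f(0) = -8: A + B = -8.
From f(1) = 5: 2A - 4B = 5.
Solving: A = - \frac{9}{2}, B = - \frac{7}{2}.
So f(n) = - \frac{7 \left(-4\right)^{n}}{2} - \frac{9 \cdot 2^{n}}{2}.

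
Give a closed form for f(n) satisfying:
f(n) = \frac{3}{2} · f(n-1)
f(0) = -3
Pure geometric recurrence with ratio \frac{3}{2}.
By induction f(n) = f(0) · (\frac{3}{2})^n = - 3 \left(\frac{3}{2}\right)^{n}.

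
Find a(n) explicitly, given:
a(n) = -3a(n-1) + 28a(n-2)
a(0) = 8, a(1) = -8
Characteristic equation: x² + 3x - 28 = 0, which factors as (x - (-7))(x - (4)) = 0.
Roots r₁ = -7, r₂ = 4 (distinct).
General solution: a(n) = A·(-7)^n + B·(4)^n.
From a(0) = 8: A + B = 8.
From a(1) = -8: -7A + 4B = -8.
Solving: A = \frac{40}{11}, B = \frac{48}{11}.
So a(n) = \frac{40 \left(-7\right)^{n}}{11} + \frac{48 \cdot 4^{n}}{11}.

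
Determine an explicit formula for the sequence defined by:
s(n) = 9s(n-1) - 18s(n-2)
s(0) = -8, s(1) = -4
Characteristic equation: x² - 9x + 18 = 0, which factors as (x - (3))(x - (6)) = 0.
Roots r₁ = 3, r₂ = 6 (distinct).
General solution: s(n) = A·(3)^n + B·(6)^n.
From s(0) = -8: A + B = -8.
From s(1) = -4: 3A + 6B = -4.
Solving: A = - \frac{44}{3}, B = \frac{20}{3}.
So s(n) = - \frac{44 \cdot 3^{n}}{3} + \frac{20 \cdot 6^{n}}{3}.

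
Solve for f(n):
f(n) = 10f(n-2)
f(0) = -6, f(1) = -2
Characteristic equation: x² - 10 = 0.
Discriminant Δ = (0)² + 4·(10) = 40.
Roots r₁,₂ = (0 ± √40)/2, so r₁ = \sqrt{10}, r₂ = - \sqrt{10}.
General solution: f(n) = A·r₁^n + B·r₂^n.
From the initial conditions, A + B = -6 and r₁A + r₂B = -2.
Since r₁ - r₂ = √40: A = (-2 - (-6)r₂)/√40 = -3 - \frac{\sqrt{10}}{10}, and B = -6 - A = -3 + \frac{\sqrt{10}}{10}.
So f(n) = \left(-3 - \frac{\sqrt{10}}{10}\right)\left(\sqrt{10}\right)^n + \left(-3 + \frac{\sqrt{10}}{10}\right)\left(- \sqrt{10}\right)^n.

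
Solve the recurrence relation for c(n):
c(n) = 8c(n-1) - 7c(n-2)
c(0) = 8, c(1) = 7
Characteristic equation: x² - 8x + 7 = 0, which factors as (x - (1))(x - (7)) = 0.
Roots r₁ = 1, r₂ = 7 (distinct).
General solution: c(n) = A·(1)^n + B·(7)^n.
From c(0) = 8: A + B = 8.
From c(1) = 7: A + 7B = 7.
Solving: A = \frac{49}{6}, B = - \frac{1}{6}.
So c(n) = \frac{49}{6} - \frac{7^{n}}{6}.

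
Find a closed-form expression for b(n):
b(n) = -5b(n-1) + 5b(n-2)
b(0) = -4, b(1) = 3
Characteristic equation: x² + 5x - 5 = 0.
Discriminant Δ = (-5)² + 4·(5) = 45.
Roots r₁,₂ = (-5 ± √45)/2, so r₁ = - \frac{5}{2} + \frac{3 \sqrt{5}}{2}, r₂ = - \frac{3 \sqrt{5}}{2} - \frac{5}{2}.
General solution: b(n) = A·r₁^n + B·r₂^n.
From the initial conditions, A + B = -4 and r₁A + r₂B = 3.
Since r₁ - r₂ = √45: A = (3 - (-4)r₂)/√45 = -2 - \frac{7 \sqrt{5}}{15}, and B = -4 - A = -2 + \frac{7 \sqrt{5}}{15}.
So b(n) = \left(-2 - \frac{7 \sqrt{5}}{15}\right)\left(- \frac{5}{2} + \frac{3 \sqrt{5}}{2}\right)^n + \left(-2 + \frac{7 \sqrt{5}}{15}\right)\left(- \frac{3 \sqrt{5}}{2} - \frac{5}{2}\right)^n.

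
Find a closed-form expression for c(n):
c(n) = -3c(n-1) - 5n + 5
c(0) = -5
First-order linear with linear forcing.
Homogeneous solution: c_h(n) = A·(-3)^n.
Try particular c_p(n) = pn + q. Substituting:
  pn + q = -3(p(n-1) + q) - 5n + 5.
Matching the n-coefficient: p = -3p - 5 ⇒ p = - \frac{5}{4}.
Matching constants: q = 3p - 3q + 5 ⇒ q = \frac{5}{16}.
General: c(n) = A·(-3)^n - \frac{5 n}{4} + \frac{5}{16}.
Apply c(0) = -5: A + \frac{5}{16} = -5 ⇒ A = - \frac{85}{16}.
So c(n) = - \frac{85 \left(-3\right)^{n}}{16} - \frac{5 n}{4} + \frac{5}{16}.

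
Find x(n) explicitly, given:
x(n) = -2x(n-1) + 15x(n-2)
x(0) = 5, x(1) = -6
Characteristic equation: x² + 2x - 15 = 0, which factors as (x - (3))(x - (-5)) = 0.
Roots r₁ = 3, r₂ = -5 (distinct).
General solution: x(n) = A·(3)^n + B·(-5)^n.
From x(0) = 5: A + B = 5.
From x(1) = -6: 3A - 5B = -6.
Solving: A = \frac{19}{8}, B = \frac{21}{8}.
So x(n) = \frac{21 \left(-5\right)^{n}}{8} + \frac{19 \cdot 3^{n}}{8}.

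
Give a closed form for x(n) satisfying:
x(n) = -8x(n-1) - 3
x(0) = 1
First-order linear non-homogeneous.
Homogeneous solution: x_h(n) = A·(-8)^n.
Try constant particular solution x_p = K: K = -8K - 3 ⇒ K = - \frac{1}{3}.
General: x(n) = A·(-8)^n - \frac{1}{3}.
Apply x(0) = 1: A - \frac{1}{3} = 1 ⇒ A = \frac{4}{3}.
So x(n) = \frac{4 \left(-8\right)^{n}}{3} - \frac{1}{3}.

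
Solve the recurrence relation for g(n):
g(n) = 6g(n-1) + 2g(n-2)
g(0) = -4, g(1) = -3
Characteristic equation: x² - 6x - 2 = 0.
Discriminant Δ = (6)² + 4·(2) = 44.
Roots r₁,₂ = (6 ± √44)/2, so r₁ = 3 + \sqrt{11}, r₂ = 3 - \sqrt{11}.
General solution: g(n) = A·r₁^n + B·r₂^n.
From the initial conditions, A + B = -4 and r₁A + r₂B = -3.
Since r₁ - r₂ = √44: A = (-3 - (-4)r₂)/√44 = -2 + \frac{9 \sqrt{11}}{22}, and B = -4 - A = -2 - \frac{9 \sqrt{11}}{22}.
So g(n) = \left(-2 + \frac{9 \sqrt{11}}{22}\right)\left(3 + \sqrt{11}\right)^n + \left(-2 - \frac{9 \sqrt{11}}{22}\right)\left(3 - \sqrt{11}\right)^n.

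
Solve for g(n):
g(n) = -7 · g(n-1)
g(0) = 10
Pure geometric recurrence with ratio -7.
By induction g(n) = g(0) · (-7)^n = 10 \left(-7\right)^{n}.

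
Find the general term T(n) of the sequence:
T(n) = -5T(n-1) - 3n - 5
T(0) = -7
First-order linear with linear forcing.
Homogeneous solution: T_h(n) = A·(-5)^n.
Try particular T_p(n) = pn + q. Substituting:
  pn + q = -5(p(n-1) + q) - 3n - 5.
Matching the n-coefficient: p = -5p - 3 ⇒ p = - \frac{1}{2}.
Matching constants: q = 5p - 5q - 5 ⇒ q = - \frac{5}{4}.
General: T(n) = A·(-5)^n - \frac{n}{2} - \frac{5}{4}.
Apply T(0) = -7: A - \frac{5}{4} = -7 ⇒ A = - \frac{23}{4}.
So T(n) = - \frac{23 \left(-5\right)^{n}}{4} - \frac{n}{2} - \frac{5}{4}.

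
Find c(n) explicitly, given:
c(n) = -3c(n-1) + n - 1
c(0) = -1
First-order linear with linear forcing.
Homogeneous solution: c_h(n) = A·(-3)^n.
Try particular c_p(n) = pn + q. Substituting:
  pn + q = -3(p(n-1) + q) + n - 1.
Matching the n-coefficient: p = -3p + 1 ⇒ p = \frac{1}{4}.
Matching constants: q = 3p - 3q - 1 ⇒ q = - \frac{1}{16}.
General: c(n) = A·(-3)^n + \frac{n}{4} - \frac{1}{16}.
Apply c(0) = -1: A - \frac{1}{16} = -1 ⇒ A = - \frac{15}{16}.
So c(n) = - \frac{15 \left(-3\right)^{n}}{16} + \frac{n}{4} - \frac{1}{16}.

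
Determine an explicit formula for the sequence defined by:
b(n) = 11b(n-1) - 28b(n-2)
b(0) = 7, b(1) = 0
Characteristic equation: x² - 11x + 28 = 0, which factors as (x - (7))(x - (4)) = 0.
Roots r₁ = 7, r₂ = 4 (distinct).
General solution: b(n) = A·(7)^n + B·(4)^n.
From b(0) = 7: A + B = 7.
From b(1) = 0: 7A + 4B = 0.
Solving: A = - \frac{28}{3}, B = \frac{49}{3}.
So b(n) = \frac{49 \cdot 4^{n}}{3} - \frac{28 \cdot 7^{n}}{3}.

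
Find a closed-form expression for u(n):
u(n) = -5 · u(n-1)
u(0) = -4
Pure geometric recurrence with ratio -5.
By induction u(n) = u(0) · (-5)^n = - 4 \left(-5\right)^{n}.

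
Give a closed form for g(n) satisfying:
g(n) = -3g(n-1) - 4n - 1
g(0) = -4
First-order linear with linear forcing.
Homogeneous solution: g_h(n) = A·(-3)^n.
Try particular g_p(n) = pn + q. Substituting:
  pn + q = -3(p(n-1) + q) - 4n - 1.
Matching the n-coefficient: p = -3p - 4 ⇒ p = -1.
Matching constants: q = 3p - 3q - 1 ⇒ q = -1.
General: g(n) = A·(-3)^n - n - 1.
Apply g(0) = -4: A - 1 = -4 ⇒ A = -3.
So g(n) = - 3 \left(-3\right)^{n} - n - 1.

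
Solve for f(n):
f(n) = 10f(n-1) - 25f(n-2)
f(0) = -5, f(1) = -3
Characteristic equation: x² - 10x + 25 = 0, which is (x - (5))².
Repeated root r = 5.
General solution: f(n) = (A + Bn)·(5)^n.
From f(0) = -5: A = -5.
From f(1) = -3: (A + B)·(5) = -3 ⇒ B = \frac{22}{5}.
So f(n) = \left(\frac{22 n}{5} - 5\right) \cdot (5)^n.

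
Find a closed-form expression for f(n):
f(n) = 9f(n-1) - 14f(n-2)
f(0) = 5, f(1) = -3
Characteristic equation: x² - 9x + 14 = 0, which factors as (x - (2))(x - (7)) = 0.
Roots r₁ = 2, r₂ = 7 (distinct).
General solution: f(n) = A·(2)^n + B·(7)^n.
From f(0) = 5: A + B = 5.
From f(1) = -3: 2A + 7B = -3.
Solving: A = \frac{38}{5}, B = - \frac{13}{5}.
So f(n) = \frac{38 \cdot 2^{n}}{5} - \frac{13 \cdot 7^{n}}{5}.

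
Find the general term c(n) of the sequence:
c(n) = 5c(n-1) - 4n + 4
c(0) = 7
First-order linear with linear forcing.
Homogeneous solution: c_h(n) = A·(5)^n.
Try particular c_p(n) = pn + q. Substituting:
  pn + q = 5(p(n-1) + q) - 4n + 4.
Matching the n-coefficient: p = 5p - 4 ⇒ p = 1.
Matching constants: q = -5p + 5q + 4 ⇒ q = \frac{1}{4}.
General: c(n) = A·(5)^n + n + \frac{1}{4}.
Apply c(0) = 7: A + \frac{1}{4} = 7 ⇒ A = \frac{27}{4}.
So c(n) = \frac{27 \cdot 5^{n}}{4} + n + \frac{1}{4}.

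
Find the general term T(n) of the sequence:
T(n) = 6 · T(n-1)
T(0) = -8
Pure geometric recurrence with ratio 6.
By induction T(n) = T(0) · (6)^n = - 8 \cdot 6^{n}.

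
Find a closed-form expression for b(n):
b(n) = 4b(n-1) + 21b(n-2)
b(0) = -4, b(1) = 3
Characteristic equation: x² - 4x - 21 = 0, which factors as (x - (7))(x - (-3)) = 0.
Roots r₁ = 7, r₂ = -3 (distinct).
General solution: b(n) = A·(7)^n + B·(-3)^n.
From b(0) = -4: A + B = -4.
From b(1) = 3: 7A - 3B = 3.
Solving: A = - \frac{9}{10}, B = - \frac{31}{10}.
So b(n) = - \frac{31 \left(-3\right)^{n}}{10} - \frac{9 \cdot 7^{n}}{10}.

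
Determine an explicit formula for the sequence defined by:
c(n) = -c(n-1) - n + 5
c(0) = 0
First-order linear with linear forcing.
Homogeneous solution: c_h(n) = A·(-1)^n.
Try particular c_p(n) = pn + q. Substituting:
  pn + q = -(p(n-1) + q) - n + 5.
Matching the n-coefficient: p = -p - 1 ⇒ p = - \frac{1}{2}.
Matching constants: q = p - q + 5 ⇒ q = \frac{9}{4}.
General: c(n) = A·(-1)^n - \frac{n}{2} + \frac{9}{4}.
Apply c(0) = 0: A + \frac{9}{4} = 0 ⇒ A = - \frac{9}{4}.
So c(n) = - \frac{9 \left(-1\right)^{n}}{4} - \frac{n}{2} + \frac{9}{4}.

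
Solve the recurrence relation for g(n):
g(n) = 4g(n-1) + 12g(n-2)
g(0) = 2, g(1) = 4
Characteristic equation: x² - 4x - 12 = 0, which factors as (x - (-2))(x - (6)) = 0.
Roots r₁ = -2, r₂ = 6 (distinct).
General solution: g(n) = A·(-2)^n + B·(6)^n.
From g(0) = 2: A + B = 2.
From g(1) = 4: -2A + 6B = 4.
Solving: A = 1, B = 1.
So g(n) = \left(-2\right)^{n} + 6^{n}.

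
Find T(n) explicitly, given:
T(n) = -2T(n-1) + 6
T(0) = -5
First-order linear non-homogeneous.
Homogeneous solution: T_h(n) = A·(-2)^n.
Try constant particular solution T_p = K: K = -2K + 6 ⇒ K = 2.
General: T(n) = A·(-2)^n + 2.
Apply T(0) = -5: A + 2 = -5 ⇒ A = -7.
So T(n) = 2 - 7 \left(-2\right)^{n}.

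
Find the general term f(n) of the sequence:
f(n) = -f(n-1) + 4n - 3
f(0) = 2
First-order linear with linear forcing.
Homogeneous solution: f_h(n) = A·(-1)^n.
Try particular f_p(n) = pn + q. Substituting:
  pn + q = -(p(n-1) + q) + 4n - 3.
Matching the n-coefficient: p = -p + 4 ⇒ p = 2.
Matching constants: q = p - q - 3 ⇒ q = - \frac{1}{2}.
General: f(n) = A·(-1)^n + 2 n - \frac{1}{2}.
Apply f(0) = 2: A - \frac{1}{2} = 2 ⇒ A = \frac{5}{2}.
So f(n) = \frac{5 \left(-1\right)^{n}}{2} + 2 n - \frac{1}{2}.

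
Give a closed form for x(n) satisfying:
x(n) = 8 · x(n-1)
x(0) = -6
Pure geometric recurrence with ratio 8.
By induction x(n) = x(0) · (8)^n = - 6 \cdot 8^{n}.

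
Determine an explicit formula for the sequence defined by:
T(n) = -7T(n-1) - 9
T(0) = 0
First-order linear non-homogeneous.
Homogeneous solution: T_h(n) = A·(-7)^n.
Try constant particular solution T_p = K: K = -7K - 9 ⇒ K = - \frac{9}{8}.
General: T(n) = A·(-7)^n - \frac{9}{8}.
Apply T(0) = 0: A - \frac{9}{8} = 0 ⇒ A = \frac{9}{8}.
So T(n) = \frac{9 \left(-7\right)^{n}}{8} - \frac{9}{8}.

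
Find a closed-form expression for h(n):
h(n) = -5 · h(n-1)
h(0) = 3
Pure geometric recurrence with ratio -5.
By induction h(n) = h(0) · (-5)^n = 3 \left(-5\right)^{n}.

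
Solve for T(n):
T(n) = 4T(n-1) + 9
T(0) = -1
First-order linear non-homogeneous.
Homogeneous solution: T_h(n) = A·(4)^n.
Try constant particular solution T_p = K: K = 4K + 9 ⇒ K = -3.
General: T(n) = A·(4)^n - 3.
Apply T(0) = -1: A - 3 = -1 ⇒ A = 2.
So T(n) = 2 \cdot 4^{n} - 3.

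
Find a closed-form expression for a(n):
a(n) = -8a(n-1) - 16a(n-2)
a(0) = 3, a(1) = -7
Characteristic equation: x² + 8x + 16 = 0, which is (x - (-4))².
Repeated root r = -4.
General solution: a(n) = (A + Bn)·(-4)^n.
From a(0) = 3: A = 3.
From a(1) = -7: (A + B)·(-4) = -7 ⇒ B = - \frac{5}{4}.
So a(n) = \left(3 - \frac{5 n}{4}\right) \cdot (-4)^n.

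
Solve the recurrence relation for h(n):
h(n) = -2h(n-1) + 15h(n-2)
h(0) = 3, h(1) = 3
Characteristic equation: x² + 2x - 15 = 0, which factors as (x - (-5))(x - (3)) = 0.
Roots r₁ = -5, r₂ = 3 (distinct).
General solution: h(n) = A·(-5)^n + B·(3)^n.
From h(0) = 3: A + B = 3.
From h(1) = 3: -5A + 3B = 3.
Solving: A = \frac{3}{4}, B = \frac{9}{4}.
So h(n) = \frac{3 \left(-5\right)^{n}}{4} + \frac{9 \cdot 3^{n}}{4}.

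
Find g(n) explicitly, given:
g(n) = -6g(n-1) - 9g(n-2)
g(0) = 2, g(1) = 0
Characteristic equation: x² + 6x + 9 = 0, which is (x - (-3))².
Repeated root r = -3.
General solution: g(n) = (A + Bn)·(-3)^n.
From g(0) = 2: A = 2.
From g(1) = 0: (A + B)·(-3) = 0 ⇒ B = -2.
So g(n) = \left(2 - 2 n\right) \cdot (-3)^n.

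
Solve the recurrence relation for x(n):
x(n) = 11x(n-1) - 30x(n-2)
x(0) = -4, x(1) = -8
Characteristic equation: x² - 11x + 30 = 0, which factors as (x - (6))(x - (5)) = 0.
Roots r₁ = 6, r₂ = 5 (distinct).
General solution: x(n) = A·(6)^n + B·(5)^n.
From x(0) = -4: A + B = -4.
From x(1) = -8: 6A + 5B = -8.
Solving: A = 12, B = -16.
So x(n) = - 16 \cdot 5^{n} + 12 \cdot 6^{n}.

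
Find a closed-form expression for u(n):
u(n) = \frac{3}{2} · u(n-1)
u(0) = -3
Pure geometric recurrence with ratio \frac{3}{2}.
By induction u(n) = u(0) · (\frac{3}{2})^n = - 3 \left(\frac{3}{2}\right)^{n}.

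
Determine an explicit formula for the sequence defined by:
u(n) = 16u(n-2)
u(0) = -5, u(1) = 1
Characteristic equation: x² - 16 = 0, which factors as (x - (4))(x - (-4)) = 0.
Roots r₁ = 4, r₂ = -4 (distinct).
General solution: u(n) = A·(4)^n + B·(-4)^n.
From u(0) = -5: A + B = -5.
From u(1) = 1: 4A - 4B = 1.
Solving: A = - \frac{19}{8}, B = - \frac{21}{8}.
So u(n) = - \frac{21 \left(-4\right)^{n}}{8} - \frac{19 \cdot 4^{n}}{8}.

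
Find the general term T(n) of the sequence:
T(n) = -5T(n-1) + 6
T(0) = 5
First-order linear non-homogeneous.
Homogeneous solution: T_h(n) = A·(-5)^n.
Try constant particular solution T_p = K: K = -5K + 6 ⇒ K = 1.
General: T(n) = A·(-5)^n + 1.
Apply T(0) = 5: A + 1 = 5 ⇒ A = 4.
So T(n) = 4 \left(-5\right)^{n} + 1.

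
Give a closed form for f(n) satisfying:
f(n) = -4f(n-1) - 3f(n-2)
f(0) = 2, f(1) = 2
Characteristic equation: x² + 4x + 3 = 0, which factors as (x - (-1))(x - (-3)) = 0.
Roots r₁ = -1, r₂ = -3 (distinct).
General solution: f(n) = A·(-1)^n + B·(-3)^n.
From f(0) = 2: A + B = 2.
From f(1) = 2: -A - 3B = 2.
Solving: A = 4, B = -2.
So f(n) = 4 \left(-1\right)^{n} - 2 \left(-3\right)^{n}.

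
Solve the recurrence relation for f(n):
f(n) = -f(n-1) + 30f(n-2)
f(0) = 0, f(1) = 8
Characteristic equation: x² + x - 30 = 0, which factors as (x - (5))(x - (-6)) = 0.
Roots r₁ = 5, r₂ = -6 (distinct).
General solution: f(n) = A·(5)^n + B·(-6)^n.
From f(0) = 0: A + B = 0.
From f(1) = 8: 5A - 6B = 8.
Solving: A = \frac{8}{11}, B = - \frac{8}{11}.
So f(n) = - \frac{8 \left(-6\right)^{n}}{11} + \frac{8 \cdot 5^{n}}{11}.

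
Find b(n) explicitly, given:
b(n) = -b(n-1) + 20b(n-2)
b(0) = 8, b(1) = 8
Characteristic equation: x² + x - 20 = 0, which factors as (x - (-5))(x - (4)) = 0.
Roots r₁ = -5, r₂ = 4 (distinct).
General solution: b(n) = A·(-5)^n + B·(4)^n.
From b(0) = 8: A + B = 8.
From b(1) = 8: -5A + 4B = 8.
Solving: A = \frac{8}{3}, B = \frac{16}{3}.
So b(n) = \frac{8 \left(-5\right)^{n}}{3} + \frac{16 \cdot 4^{n}}{3}.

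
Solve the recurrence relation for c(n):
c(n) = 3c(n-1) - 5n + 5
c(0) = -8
First-order linear with linear forcing.
Homogeneous solution: c_h(n) = A·(3)^n.
Try particular c_p(n) = pn + q. Substituting:
  pn + q = 3(p(n-1) + q) - 5n + 5.
Matching the n-coefficient: p = 3p - 5 ⇒ p = \frac{5}{2}.
Matching constants: q = -3p + 3q + 5 ⇒ q = \frac{5}{4}.
General: c(n) = A·(3)^n + \frac{5 n}{2} + \frac{5}{4}.
Apply c(0) = -8: A + \frac{5}{4} = -8 ⇒ A = - \frac{37}{4}.
So c(n) = - \frac{37 \cdot 3^{n}}{4} + \frac{5 n}{2} + \frac{5}{4}.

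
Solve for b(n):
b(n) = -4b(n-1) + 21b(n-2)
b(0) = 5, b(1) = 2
Characteristic equation: x² + 4x - 21 = 0, which factors as (x - (3))(x - (-7)) = 0.
Roots r₁ = 3, r₂ = -7 (distinct).
General solution: b(n) = A·(3)^n + B·(-7)^n.
From b(0) = 5: A + B = 5.
From b(1) = 2: 3A - 7B = 2.
Solving: A = \frac{37}{10}, B = \frac{13}{10}.
So b(n) = \frac{13 \left(-7\right)^{n}}{10} + \frac{37 \cdot 3^{n}}{10}.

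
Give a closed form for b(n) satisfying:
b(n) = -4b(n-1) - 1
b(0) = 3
First-order linear non-homogeneous.
Homogeneous solution: b_h(n) = A·(-4)^n.
Try constant particular solution b_p = K: K = -4K - 1 ⇒ K = - \frac{1}{5}.
General: b(n) = A·(-4)^n - \frac{1}{5}.
Apply b(0) = 3: A - \frac{1}{5} = 3 ⇒ A = \frac{16}{5}.
So b(n) = \frac{16 \left(-4\right)^{n}}{5} - \frac{1}{5}.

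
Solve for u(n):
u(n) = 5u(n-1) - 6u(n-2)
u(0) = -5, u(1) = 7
Characteristic equation: x² - 5x + 6 = 0, which factors as (x - (3))(x - (2)) = 0.
Roots r₁ = 3, r₂ = 2 (distinct).
General solution: u(n) = A·(3)^n + B·(2)^n.
From u(0) = -5: A + B = -5.
From u(1) = 7: 3A + 2B = 7.
Solving: A = 17, B = -22.
So u(n) = - 22 \cdot 2^{n} + 17 \cdot 3^{n}.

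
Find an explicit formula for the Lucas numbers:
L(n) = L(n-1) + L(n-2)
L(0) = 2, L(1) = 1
This is the Lucas sequence.
Characteristic equation: x² - x - 1 = 0; roots r₁ = \frac{1}{2} + \frac{\sqrt{5}}{2}, r₂ = \frac{1}{2} - \frac{\sqrt{5}}{2}.
General: L(n) = A·r₁^n + B·r₂^n. Solving with L(0)=2, L(1)=1 gives A = 1, B = 1.
So L(n) = 2^{- n} \left(\left(1 - \sqrt{5}\right)^{n} + \left(1 + \sqrt{5}\right)^{n}\right).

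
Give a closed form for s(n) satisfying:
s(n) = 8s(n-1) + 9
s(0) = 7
First-order linear non-homogeneous.
Homogeneous solution: s_h(n) = A·(8)^n.
Try constant particular solution s_p = K: K = 8K + 9 ⇒ K = - \frac{9}{7}.
General: s(n) = A·(8)^n - \frac{9}{7}.
Apply s(0) = 7: A - \frac{9}{7} = 7 ⇒ A = \frac{58}{7}.
So s(n) = \frac{58 \cdot 8^{n}}{7} - \frac{9}{7}.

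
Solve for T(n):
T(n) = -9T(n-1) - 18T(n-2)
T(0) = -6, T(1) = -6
Characteristic equation: x² + 9x + 18 = 0, which factors as (x - (-6))(x - (-3)) = 0.
Roots r₁ = -6, r₂ = -3 (distinct).
General solution: T(n) = A·(-6)^n + B·(-3)^n.
From T(0) = -6: A + B = -6.
From T(1) = -6: -6A - 3B = -6.
Solving: A = 8, B = -14.
So T(n) = - 14 \left(-3\right)^{n} + 8 \left(-6\right)^{n}.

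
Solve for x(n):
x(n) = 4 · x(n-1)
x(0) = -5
Pure geometric recurrence with ratio 4.
By induction x(n) = x(0) · (4)^n = - 5 \cdot 4^{n}.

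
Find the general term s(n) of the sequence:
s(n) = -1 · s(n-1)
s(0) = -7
Pure geometric recurrence with ratio -1.
By induction s(n) = s(0) · (-1)^n = - 7 \left(-1\right)^{n}.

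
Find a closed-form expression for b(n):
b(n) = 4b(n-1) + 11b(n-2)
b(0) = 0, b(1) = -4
Characteristic equation: x² - 4x - 11 = 0.
Discriminant Δ = (4)² + 4·(11) = 60.
Roots r₁,₂ = (4 ± √60)/2, so r₁ = 2 + \sqrt{15}, r₂ = 2 - \sqrt{15}.
General solution: b(n) = A·r₁^n + B·r₂^n.
From the initial conditions, A + B = 0 and r₁A + r₂B = -4.
Since r₁ - r₂ = √60: A = (-4 - (0)r₂)/√60 = - \frac{2 \sqrt{15}}{15}, and B = 0 - A = \frac{2 \sqrt{15}}{15}.
So b(n) = \left(- \frac{2 \sqrt{15}}{15}\right)\left(2 + \sqrt{15}\right)^n + \left(\frac{2 \sqrt{15}}{15}\right)\left(2 - \sqrt{15}\right)^n.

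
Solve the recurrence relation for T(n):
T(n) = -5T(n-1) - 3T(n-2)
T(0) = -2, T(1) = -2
Characteristic equation: x² + 5x + 3 = 0.
Discriminant Δ = (-5)² + 4·(-3) = 13.
Roots r₁,₂ = (-5 ± √13)/2, so r₁ = - \frac{5}{2} + \frac{\sqrt{13}}{2}, r₂ = - \frac{5}{2} - \frac{\sqrt{13}}{2}.
General solution: T(n) = A·r₁^n + B·r₂^n.
From the initial conditions, A + B = -2 and r₁A + r₂B = -2.
Since r₁ - r₂ = √13: A = (-2 - (-2)r₂)/√13 = - \frac{7 \sqrt{13}}{13} - 1, and B = -2 - A = -1 + \frac{7 \sqrt{13}}{13}.
So T(n) = \left(- \frac{7 \sqrt{13}}{13} - 1\right)\left(- \frac{5}{2} + \frac{\sqrt{13}}{2}\right)^n + \left(-1 + \frac{7 \sqrt{13}}{13}\right)\left(- \frac{5}{2} - \frac{\sqrt{13}}{2}\right)^n.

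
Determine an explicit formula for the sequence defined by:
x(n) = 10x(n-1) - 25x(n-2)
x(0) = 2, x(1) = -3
Characteristic equation: x² - 10x + 25 = 0, which is (x - (5))².
Repeated root r = 5.
General solution: x(n) = (A + Bn)·(5)^n.
From x(0) = 2: A = 2.
From x(1) = -3: (A + B)·(5) = -3 ⇒ B = - \frac{13}{5}.
So x(n) = \left(2 - \frac{13 n}{5}\right) \cdot (5)^n.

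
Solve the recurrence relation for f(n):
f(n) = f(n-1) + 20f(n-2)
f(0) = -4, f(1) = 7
Characteristic equation: x² - x - 20 = 0, which factors as (x - (5))(x - (-4)) = 0.
Roots r₁ = 5, r₂ = -4 (distinct).
General solution: f(n) = A·(5)^n + B·(-4)^n.
From f(0) = -4: A + B = -4.
From f(1) = 7: 5A - 4B = 7.
Solving: A = -1, B = -3.
So f(n) = - 3 \left(-4\right)^{n} - 5^{n}.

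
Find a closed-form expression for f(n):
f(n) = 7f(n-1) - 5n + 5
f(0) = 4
First-order linear with linear forcing.
Homogeneous solution: f_h(n) = A·(7)^n.
Try particular f_p(n) = pn + q. Substituting:
  pn + q = 7(p(n-1) + q) - 5n + 5.
Matching the n-coefficient: p = 7p - 5 ⇒ p = \frac{5}{6}.
Matching constants: q = -7p + 7q + 5 ⇒ q = \frac{5}{36}.
General: f(n) = A·(7)^n + \frac{5 n}{6} + \frac{5}{36}.
Apply f(0) = 4: A + \frac{5}{36} = 4 ⇒ A = \frac{139}{36}.
So f(n) = \frac{139 \cdot 7^{n}}{36} + \frac{5 n}{6} + \frac{5}{36}.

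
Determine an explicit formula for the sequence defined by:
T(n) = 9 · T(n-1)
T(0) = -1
Pure geometric recurrence with ratio 9.
By induction T(n) = T(0) · (9)^n = - 9^{n}.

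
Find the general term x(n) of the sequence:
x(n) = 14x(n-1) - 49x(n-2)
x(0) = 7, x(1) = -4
Characteristic equation: x² - 14x + 49 = 0, which is (x - (7))².
Repeated root r = 7.
General solution: x(n) = (A + Bn)·(7)^n.
From x(0) = 7: A = 7.
From x(1) = -4: (A + B)·(7) = -4 ⇒ B = - \frac{53}{7}.
So x(n) = \left(7 - \frac{53 n}{7}\right) \cdot (7)^n.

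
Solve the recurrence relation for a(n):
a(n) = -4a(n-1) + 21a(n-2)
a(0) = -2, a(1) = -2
Characteristic equation: x² + 4x - 21 = 0, which factors as (x - (3))(x - (-7)) = 0.
Roots r₁ = 3, r₂ = -7 (distinct).
General solution: a(n) = A·(3)^n + B·(-7)^n.
From a(0) = -2: A + B = -2.
From a(1) = -2: 3A - 7B = -2.
Solving: A = - \frac{8}{5}, B = - \frac{2}{5}.
So a(n) = - \frac{2 \left(-7\right)^{n}}{5} - \frac{8 \cdot 3^{n}}{5}.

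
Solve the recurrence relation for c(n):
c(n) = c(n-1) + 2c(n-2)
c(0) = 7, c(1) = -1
Characteristic equation: x² - x - 2 = 0, which factors as (x - (-1))(x - (2)) = 0.
Roots r₁ = -1, r₂ = 2 (distinct).
General solution: c(n) = A·(-1)^n + B·(2)^n.
From c(0) = 7: A + B = 7.
From c(1) = -1: -A + 2B = -1.
Solving: A = 5, B = 2.
So c(n) = 5 \left(-1\right)^{n} + 2 \cdot 2^{n}.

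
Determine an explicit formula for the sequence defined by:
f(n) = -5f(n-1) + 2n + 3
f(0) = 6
First-order linear with linear forcing.
Homogeneous solution: f_h(n) = A·(-5)^n.
Try particular f_p(n) = pn + q. Substituting:
  pn + q = -5(p(n-1) + q) + 2n + 3.
Matching the n-coefficient: p = -5p + 2 ⇒ p = \frac{1}{3}.
Matching constants: q = 5p - 5q + 3 ⇒ q = \frac{7}{9}.
General: f(n) = A·(-5)^n + \frac{n}{3} + \frac{7}{9}.
Apply f(0) = 6: A + \frac{7}{9} = 6 ⇒ A = \frac{47}{9}.
So f(n) = \frac{47 \left(-5\right)^{n}}{9} + \frac{n}{3} + \frac{7}{9}.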